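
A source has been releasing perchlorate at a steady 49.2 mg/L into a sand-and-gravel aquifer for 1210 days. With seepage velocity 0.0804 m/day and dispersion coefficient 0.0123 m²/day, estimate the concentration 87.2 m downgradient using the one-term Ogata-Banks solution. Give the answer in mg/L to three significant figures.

For a continuous step input, C/C₀ ≈ ½·erfc((x−vt)/(2√(Dt))).
vt = 0.0804 × 1210 = 97.284 m and 2√(Dt) = 2√(0.0123 × 1210) = 7.716 m.
Argument (x−vt)/(2√(Dt)) = (87.2 − 97.284)/7.716 = -1.307; ½·erfc(-1.307) = 0.9677.
C = 49.2 × 0.9677 = 47.6 mg/L.

47.6 mg/L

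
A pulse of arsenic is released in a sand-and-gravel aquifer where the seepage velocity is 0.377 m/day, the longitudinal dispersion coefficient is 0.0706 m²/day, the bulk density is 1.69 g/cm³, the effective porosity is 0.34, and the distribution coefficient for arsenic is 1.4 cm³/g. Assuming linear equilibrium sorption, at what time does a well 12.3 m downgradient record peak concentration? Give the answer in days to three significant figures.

256 days

Retardation factor R = 1 + ρ_b·K_d/n = 1 + 1.69 × 1.4/0.34 = 7.959.
Sorption retards both mechanisms: v_R = v/R = 0.04737 m/day, D_R = D/R = 0.008870 m²/day.
Peak time from v_R²t² + 2D_R t − x² = 0: t = (√(D_R² + v_R²x²) − D_R)/v_R².
√(D_R² + v_R²x²) = √(0.008870² + 0.04737² × 12.3²) = 0.5827; v_R² = 0.002244.
t = (0.5827 − 0.008870)/0.002244 = 256 days.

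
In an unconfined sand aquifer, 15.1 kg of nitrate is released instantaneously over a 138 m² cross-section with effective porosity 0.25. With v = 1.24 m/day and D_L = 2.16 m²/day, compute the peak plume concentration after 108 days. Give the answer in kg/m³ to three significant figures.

The peak of an instantaneous 1D plume sits at x = vt; there the Gaussian factor is 1 and C_max = M/(n_e·A·√(4πDt)), where n_e·A is the pore area the mass is dissolved in.
√(4πDt) = √(4π × 2.16 × 108) = 54.14 m, so C_max = 15.1/(0.25 × 138 × 54.14) = 0.00808 kg/m³.

0.00808 kg/m³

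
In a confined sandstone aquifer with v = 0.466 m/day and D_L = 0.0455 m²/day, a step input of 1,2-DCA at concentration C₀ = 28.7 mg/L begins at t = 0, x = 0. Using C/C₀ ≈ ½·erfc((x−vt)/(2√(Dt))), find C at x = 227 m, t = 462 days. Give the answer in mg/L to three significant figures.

For a continuous step input, C/C₀ ≈ ½·erfc((x−vt)/(2√(Dt))).
vt = 0.466 × 462 = 215.292 m and 2√(Dt) = 2√(0.0455 × 462) = 9.170 m.
Argument (x−vt)/(2√(Dt)) = (227 − 215.292)/9.170 = 1.277; ½·erfc(1.277) = 0.03546.
C = 28.7 × 0.03546 = 1.02 mg/L.

1.02 mg/L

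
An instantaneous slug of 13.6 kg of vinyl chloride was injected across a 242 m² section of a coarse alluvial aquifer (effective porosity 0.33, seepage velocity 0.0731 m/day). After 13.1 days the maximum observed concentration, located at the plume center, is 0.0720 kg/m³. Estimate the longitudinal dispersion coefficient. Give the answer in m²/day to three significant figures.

0.0340 m²/day

At the plume center C_max = M/(n_e·A·√(4πDt)), so D = M²/(4πt·(n_e·A·C_max)²).
n_e·A·C_max = 0.33 × 242 × 0.0720 = 5.750 kg/m.
D = 13.6²/(4π × 13.1 × 5.750²) = 0.0340 m²/day.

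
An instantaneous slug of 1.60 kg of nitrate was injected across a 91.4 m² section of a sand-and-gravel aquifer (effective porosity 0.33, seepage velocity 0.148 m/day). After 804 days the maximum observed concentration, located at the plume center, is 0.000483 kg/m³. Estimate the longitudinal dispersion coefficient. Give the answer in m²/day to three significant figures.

1.19 m²/day

At the plume center C_max = M/(n_e·A·√(4πDt)), so D = M²/(4πt·(n_e·A·C_max)²).
n_e·A·C_max = 0.33 × 91.4 × 0.000483 = 0.01457 kg/m.
D = 1.60²/(4π × 804 × 0.01457²) = 1.19 m²/day.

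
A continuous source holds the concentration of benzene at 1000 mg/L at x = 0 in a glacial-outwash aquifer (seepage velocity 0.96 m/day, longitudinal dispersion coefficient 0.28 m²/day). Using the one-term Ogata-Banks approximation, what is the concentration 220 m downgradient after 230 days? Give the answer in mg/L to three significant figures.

For a continuous step input, C/C₀ ≈ ½·erfc((x−vt)/(2√(Dt))).
vt = 0.96 × 230 = 220.8 m and 2√(Dt) = 2√(0.28 × 230) = 16.05 m.
Argument (x−vt)/(2√(Dt)) = (220 − 220.8)/16.05 = -0.04984; ½·erfc(-0.04984) = 0.5281.
C = 1000 × 0.5281 = 528 mg/L.

528 mg/L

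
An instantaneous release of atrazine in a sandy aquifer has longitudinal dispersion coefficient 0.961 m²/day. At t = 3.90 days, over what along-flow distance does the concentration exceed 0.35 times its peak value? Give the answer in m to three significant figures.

7.93 m

The plume is Gaussian with σ = √(2Dt) = √(2 × 0.961 × 3.90) = 2.738 m.
C/C_peak = exp(−Δx²/(2σ²)) = 0.35 ⇒ Δx = σ·√(−2 ln 0.35) = 2.738 × 1.449 = 3.967 m.
Width = 2Δx = 7.93 m.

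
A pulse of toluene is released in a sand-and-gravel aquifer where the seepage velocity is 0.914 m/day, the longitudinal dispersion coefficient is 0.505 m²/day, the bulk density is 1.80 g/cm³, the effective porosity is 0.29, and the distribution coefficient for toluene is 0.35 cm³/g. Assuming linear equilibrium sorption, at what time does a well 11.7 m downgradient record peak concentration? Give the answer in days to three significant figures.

38.7 days

Retardation factor R = 1 + ρ_b·K_d/n = 1 + 1.80 × 0.35/0.29 = 3.172.
Sorption retards both mechanisms: v_R = v/R = 0.2881 m/day, D_R = D/R = 0.1592 m²/day.
Peak time from v_R²t² + 2D_R t − x² = 0: t = (√(D_R² + v_R²x²) − D_R)/v_R².
√(D_R² + v_R²x²) = √(0.1592² + 0.2881² × 11.7²) = 3.375; v_R² = 0.08300.
t = (3.375 − 0.1592)/0.08300 = 38.7 days.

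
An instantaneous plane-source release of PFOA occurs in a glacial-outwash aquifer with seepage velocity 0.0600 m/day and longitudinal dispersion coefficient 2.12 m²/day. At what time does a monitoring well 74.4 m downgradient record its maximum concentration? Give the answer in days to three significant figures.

784 days

For the 1D instantaneous-source solution, setting ∂C/∂t = 0 at fixed x gives v²t² + 2Dt − x² = 0, so t = (√(D² + v²x²) − D)/v².
√(D² + v²x²) = √(2.12² + 0.0600² × 74.4²) = 4.942; v² = 0.0036.
t = (4.942 − 2.12)/0.0036 = 784 days (vs. the pure-advection estimate x/v = 1240 d).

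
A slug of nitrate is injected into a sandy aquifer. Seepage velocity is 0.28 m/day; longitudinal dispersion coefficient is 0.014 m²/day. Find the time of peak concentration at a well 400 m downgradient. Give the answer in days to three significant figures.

For the 1D instantaneous-source solution, setting ∂C/∂t = 0 at fixed x gives v²t² + 2Dt − x² = 0, so t = (√(D² + v²x²) − D)/v².
√(D² + v²x²) = √(0.014² + 0.28² × 400²) = 112.0; v² = 0.0784.
t = (112.0 − 0.014)/0.0784 = 1430 days (vs. the pure-advection estimate x/v = 1430 d).

1430 days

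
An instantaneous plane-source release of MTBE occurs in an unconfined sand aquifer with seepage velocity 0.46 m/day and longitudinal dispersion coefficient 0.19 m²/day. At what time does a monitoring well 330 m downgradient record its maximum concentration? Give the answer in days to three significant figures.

For the 1D instantaneous-source solution, setting ∂C/∂t = 0 at fixed x gives v²t² + 2Dt − x² = 0, so t = (√(D² + v²x²) − D)/v².
√(D² + v²x²) = √(0.19² + 0.46² × 330²) = 151.8; v² = 0.2116.
t = (151.8 − 0.19)/0.2116 = 716 days (vs. the pure-advection estimate x/v = 717 d).

716 days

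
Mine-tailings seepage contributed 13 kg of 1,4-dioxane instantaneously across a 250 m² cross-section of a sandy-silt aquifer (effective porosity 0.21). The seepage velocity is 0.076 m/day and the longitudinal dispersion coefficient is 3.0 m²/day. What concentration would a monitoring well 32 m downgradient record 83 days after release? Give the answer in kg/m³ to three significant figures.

0.00228 kg/m³

For an instantaneous plane source, C(x,t) = M/(n_e·A·√(4πDt)) · exp(−(x−vt)²/(4Dt)), with n_e·A the pore (flow) area.
Plume center vt = 0.076 × 83 = 6.308 m, so the well at 32 m is 25.692 m downgradient of the peak.
√(4πDt) = 55.94 m, giving peak height M/(n_e·A·√(4πDt)) = 13/(0.21 × 250 × 55.94) = 0.004427 kg/m³.
(x−vt)²/(4Dt) = (25.692)²/(4 × 3.0 × 83) = 0.6627; exp(−0.6627) = 0.5155.
C = 0.004427 × 0.5155 = 0.00228 kg/m³.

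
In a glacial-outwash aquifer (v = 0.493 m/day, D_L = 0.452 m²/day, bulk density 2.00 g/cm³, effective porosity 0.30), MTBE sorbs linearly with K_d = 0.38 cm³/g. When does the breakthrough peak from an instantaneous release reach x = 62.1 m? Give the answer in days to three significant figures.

Retardation factor R = 1 + ρ_b·K_d/n = 1 + 2.00 × 0.38/0.30 = 3.533.
Sorption retards both mechanisms: v_R = v/R = 0.1395 m/day, D_R = D/R = 0.1279 m²/day.
Peak time from v_R²t² + 2D_R t − x² = 0: t = (√(D_R² + v_R²x²) − D_R)/v_R².
√(D_R² + v_R²x²) = √(0.1279² + 0.1395² × 62.1²) = 8.664; v_R² = 0.01946.
t = (8.664 − 0.1279)/0.01946 = 439 days.

439 days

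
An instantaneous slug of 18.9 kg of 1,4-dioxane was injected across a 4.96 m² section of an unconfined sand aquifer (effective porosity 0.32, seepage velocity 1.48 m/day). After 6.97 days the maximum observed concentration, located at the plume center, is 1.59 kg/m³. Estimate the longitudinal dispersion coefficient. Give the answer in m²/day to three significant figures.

0.640 m²/day

At the plume center C_max = M/(n_e·A·√(4πDt)), so D = M²/(4πt·(n_e·A·C_max)²).
n_e·A·C_max = 0.32 × 4.96 × 1.59 = 2.524 kg/m.
D = 18.9²/(4π × 6.97 × 2.524²) = 0.640 m²/day.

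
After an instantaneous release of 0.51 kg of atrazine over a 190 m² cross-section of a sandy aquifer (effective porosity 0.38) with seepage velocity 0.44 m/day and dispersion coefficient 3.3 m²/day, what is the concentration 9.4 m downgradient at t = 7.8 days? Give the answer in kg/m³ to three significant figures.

0.000278 kg/m³

For an instantaneous plane source, C(x,t) = M/(n_e·A·√(4πDt)) · exp(−(x−vt)²/(4Dt)), with n_e·A the pore (flow) area.
Plume center vt = 0.44 × 7.8 = 3.432 m, so the well at 9.4 m is 5.968 m downgradient of the peak.
√(4πDt) = 17.98 m, giving peak height M/(n_e·A·√(4πDt)) = 0.51/(0.38 × 190 × 17.98) = 0.0003929 kg/m³.
(x−vt)²/(4Dt) = (5.968)²/(4 × 3.3 × 7.8) = 0.3459; exp(−0.3459) = 0.7076.
C = 0.0003929 × 0.7076 = 0.000278 kg/m³.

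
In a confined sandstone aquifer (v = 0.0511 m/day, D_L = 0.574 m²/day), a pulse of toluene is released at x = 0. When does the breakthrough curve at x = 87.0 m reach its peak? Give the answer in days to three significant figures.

1500 days

For the 1D instantaneous-source solution, setting ∂C/∂t = 0 at fixed x gives v²t² + 2Dt − x² = 0, so t = (√(D² + v²x²) − D)/v².
√(D² + v²x²) = √(0.574² + 0.0511² × 87.0²) = 4.483; v² = 0.00261121.
t = (4.483 − 0.574)/0.00261121 = 1500 days (vs. the pure-advection estimate x/v = 1700 d).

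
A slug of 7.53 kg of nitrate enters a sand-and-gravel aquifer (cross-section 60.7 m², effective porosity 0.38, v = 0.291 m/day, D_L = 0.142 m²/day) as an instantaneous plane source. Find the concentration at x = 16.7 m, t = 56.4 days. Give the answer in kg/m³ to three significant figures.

0.0325 kg/m³

For an instantaneous plane source, C(x,t) = M/(n_e·A·√(4πDt)) · exp(−(x−vt)²/(4Dt)), with n_e·A the pore (flow) area.
Plume center vt = 0.291 × 56.4 = 16.4124 m, so the well at 16.7 m is 0.2876 m downgradient of the peak.
√(4πDt) = 10.03 m, giving peak height M/(n_e·A·√(4πDt)) = 7.53/(0.38 × 60.7 × 10.03) = 0.03255 kg/m³.
(x−vt)²/(4Dt) = (0.2876)²/(4 × 0.142 × 56.4) = 0.002582; exp(−0.002582) = 0.9974.
C = 0.03255 × 0.9974 = 0.0325 kg/m³.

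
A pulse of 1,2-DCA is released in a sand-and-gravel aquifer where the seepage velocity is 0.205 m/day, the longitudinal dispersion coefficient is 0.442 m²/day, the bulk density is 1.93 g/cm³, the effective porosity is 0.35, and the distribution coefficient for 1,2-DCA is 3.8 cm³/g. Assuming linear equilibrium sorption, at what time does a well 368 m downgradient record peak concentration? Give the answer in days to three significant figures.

39200 days

Retardation factor R = 1 + ρ_b·K_d/n = 1 + 1.93 × 3.8/0.35 = 21.95.
Sorption retards both mechanisms: v_R = v/R = 0.009339 m/day, D_R = D/R = 0.02014 m²/day.
Peak time from v_R²t² + 2D_R t − x² = 0: t = (√(D_R² + v_R²x²) − D_R)/v_R².
√(D_R² + v_R²x²) = √(0.02014² + 0.009339² × 368²) = 3.437; v_R² = 8.722e-05.
t = (3.437 − 0.02014)/8.722e-05 = 39200 days.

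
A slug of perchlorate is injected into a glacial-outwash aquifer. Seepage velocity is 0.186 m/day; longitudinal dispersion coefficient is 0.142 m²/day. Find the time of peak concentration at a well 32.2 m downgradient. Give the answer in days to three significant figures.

169 days

For the 1D instantaneous-source solution, setting ∂C/∂t = 0 at fixed x gives v²t² + 2Dt − x² = 0, so t = (√(D² + v²x²) − D)/v².
√(D² + v²x²) = √(0.142² + 0.186² × 32.2²) = 5.991; v² = 0.034596.
t = (5.991 − 0.142)/0.034596 = 169 days (vs. the pure-advection estimate x/v = 173 d).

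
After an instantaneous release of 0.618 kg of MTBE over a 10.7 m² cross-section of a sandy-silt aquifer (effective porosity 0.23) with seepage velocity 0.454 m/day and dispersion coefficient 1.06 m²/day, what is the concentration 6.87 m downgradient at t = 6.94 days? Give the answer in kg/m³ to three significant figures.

For an instantaneous plane source, C(x,t) = M/(n_e·A·√(4πDt)) · exp(−(x−vt)²/(4Dt)), with n_e·A the pore (flow) area.
Plume center vt = 0.454 × 6.94 = 3.15076 m, so the well at 6.87 m is 3.71924 m downgradient of the peak.
√(4πDt) = 9.615 m, giving peak height M/(n_e·A·√(4πDt)) = 0.618/(0.23 × 10.7 × 9.615) = 0.02612 kg/m³.
(x−vt)²/(4Dt) = (3.71924)²/(4 × 1.06 × 6.94) = 0.4701; exp(−0.4701) = 0.6249.
C = 0.02612 × 0.6249 = 0.0163 kg/m³.

0.0163 kg/m³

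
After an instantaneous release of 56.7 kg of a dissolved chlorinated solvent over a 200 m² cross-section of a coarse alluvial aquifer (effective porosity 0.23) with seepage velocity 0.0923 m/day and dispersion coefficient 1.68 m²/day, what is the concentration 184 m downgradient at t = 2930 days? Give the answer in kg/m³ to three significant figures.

For an instantaneous plane source, C(x,t) = M/(n_e·A·√(4πDt)) · exp(−(x−vt)²/(4Dt)), with n_e·A the pore (flow) area.
Plume center vt = 0.0923 × 2930 = 270.439 m, so the well at 184 m is 86.439 m upgradient of the peak.
√(4πDt) = 248.7 m, giving peak height M/(n_e·A·√(4πDt)) = 56.7/(0.23 × 200 × 248.7) = 0.004956 kg/m³.
(x−vt)²/(4Dt) = (-86.439)²/(4 × 1.68 × 2930) = 0.3795; exp(−0.3795) = 0.6842.
C = 0.004956 × 0.6842 = 0.00339 kg/m³.

0.00339 kg/m³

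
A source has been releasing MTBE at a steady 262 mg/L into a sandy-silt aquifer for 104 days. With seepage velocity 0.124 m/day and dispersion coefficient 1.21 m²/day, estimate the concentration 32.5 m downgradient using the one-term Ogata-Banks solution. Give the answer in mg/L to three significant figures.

28.4 mg/L

For a continuous step input, C/C₀ ≈ ½·erfc((x−vt)/(2√(Dt))).
vt = 0.124 × 104 = 12.896 m and 2√(Dt) = 2√(1.21 × 104) = 22.44 m.
Argument (x−vt)/(2√(Dt)) = (32.5 − 12.896)/22.44 = 0.8736; ½·erfc(0.8736) = 0.1083.
C = 262 × 0.1083 = 28.4 mg/L.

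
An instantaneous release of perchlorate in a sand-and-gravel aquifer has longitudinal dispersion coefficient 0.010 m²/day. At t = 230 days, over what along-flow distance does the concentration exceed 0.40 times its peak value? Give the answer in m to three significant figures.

The plume is Gaussian with σ = √(2Dt) = √(2 × 0.010 × 230) = 2.145 m.
C/C_peak = exp(−Δx²/(2σ²)) = 0.40 ⇒ Δx = σ·√(−2 ln 0.40) = 2.145 × 1.354 = 2.904 m.
Width = 2Δx = 5.81 m.

5.81 m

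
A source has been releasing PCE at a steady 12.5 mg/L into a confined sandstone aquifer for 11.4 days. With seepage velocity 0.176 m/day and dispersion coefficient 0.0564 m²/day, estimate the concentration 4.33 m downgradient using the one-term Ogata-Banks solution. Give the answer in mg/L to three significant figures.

0.253 mg/L

For a continuous step input, C/C₀ ≈ ½·erfc((x−vt)/(2√(Dt))).
vt = 0.176 × 11.4 = 2.0064 m and 2√(Dt) = 2√(0.0564 × 11.4) = 1.604 m.
Argument (x−vt)/(2√(Dt)) = (4.33 − 2.0064)/1.604 = 1.449; ½·erfc(1.449) = 0.02022.
C = 12.5 × 0.02022 = 0.253 mg/L.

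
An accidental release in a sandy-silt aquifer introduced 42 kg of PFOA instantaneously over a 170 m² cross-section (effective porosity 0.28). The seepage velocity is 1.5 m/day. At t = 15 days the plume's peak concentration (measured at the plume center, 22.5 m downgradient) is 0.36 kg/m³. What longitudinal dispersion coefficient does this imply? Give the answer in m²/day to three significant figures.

0.0319 m²/day

At the plume center C_max = M/(n_e·A·√(4πDt)), so D = M²/(4πt·(n_e·A·C_max)²).
n_e·A·C_max = 0.28 × 170 × 0.36 = 17.14 kg/m.
D = 42²/(4π × 15 × 17.14²) = 0.0319 m²/day.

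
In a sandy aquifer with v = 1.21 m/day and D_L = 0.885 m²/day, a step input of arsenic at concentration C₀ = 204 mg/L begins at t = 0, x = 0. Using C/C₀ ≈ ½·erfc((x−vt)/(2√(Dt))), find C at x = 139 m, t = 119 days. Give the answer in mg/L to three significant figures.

129 mg/L

For a continuous step input, C/C₀ ≈ ½·erfc((x−vt)/(2√(Dt))).
vt = 1.21 × 119 = 143.99 m and 2√(Dt) = 2√(0.885 × 119) = 20.52 m.
Argument (x−vt)/(2√(Dt)) = (139 − 143.99)/20.52 = -0.2432; ½·erfc(-0.2432) = 0.6346.
C = 204 × 0.6346 = 129 mg/L.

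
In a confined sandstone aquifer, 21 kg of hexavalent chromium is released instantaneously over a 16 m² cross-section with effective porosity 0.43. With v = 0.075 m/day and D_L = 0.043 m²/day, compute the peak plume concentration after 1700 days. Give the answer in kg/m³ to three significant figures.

The peak of an instantaneous 1D plume sits at x = vt; there the Gaussian factor is 1 and C_max = M/(n_e·A·√(4πDt)), where n_e·A is the pore area the mass is dissolved in.
√(4πDt) = √(4π × 0.043 × 1700) = 30.31 m, so C_max = 21/(0.43 × 16 × 30.31) = 0.101 kg/m³.

0.101 kg/m³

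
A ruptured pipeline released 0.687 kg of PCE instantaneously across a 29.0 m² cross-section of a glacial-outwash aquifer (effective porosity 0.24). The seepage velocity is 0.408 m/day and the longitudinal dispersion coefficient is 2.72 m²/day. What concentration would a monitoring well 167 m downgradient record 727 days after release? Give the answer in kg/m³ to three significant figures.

7.49e-05 kg/m³

For an instantaneous plane source, C(x,t) = M/(n_e·A·√(4πDt)) · exp(−(x−vt)²/(4Dt)), with n_e·A the pore (flow) area.
Plume center vt = 0.408 × 727 = 296.616 m, so the well at 167 m is 129.616 m upgradient of the peak.
√(4πDt) = 157.6 m, giving peak height M/(n_e·A·√(4πDt)) = 0.687/(0.24 × 29.0 × 157.6) = 0.0006263 kg/m³.
(x−vt)²/(4Dt) = (-129.616)²/(4 × 2.72 × 727) = 2.124; exp(−2.124) = 0.1196.
C = 0.0006263 × 0.1196 = 7.49e-05 kg/m³.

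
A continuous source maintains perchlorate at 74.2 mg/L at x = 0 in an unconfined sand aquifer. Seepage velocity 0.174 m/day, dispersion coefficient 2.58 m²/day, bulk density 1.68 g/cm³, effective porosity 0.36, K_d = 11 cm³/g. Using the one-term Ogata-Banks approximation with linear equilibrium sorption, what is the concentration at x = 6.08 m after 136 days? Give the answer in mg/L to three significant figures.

4.61 mg/L

Retardation factor R = 1 + ρ_b·K_d/n = 1 + 1.68 × 11/0.36 = 52.33.
Sorption retards both mechanisms: v_R = v/R = 0.003325 m/day, D_R = D/R = 0.04930 m²/day.
v_R·t = 0.003325 × 136 = 0.4522 m; 2√(D_R t) = 5.179 m; argument = (6.08 − 0.4522)/5.179 = 1.087.
C = C₀ × ½·erfc(1.087) = 74.2 × 0.06212 = 4.61 mg/L.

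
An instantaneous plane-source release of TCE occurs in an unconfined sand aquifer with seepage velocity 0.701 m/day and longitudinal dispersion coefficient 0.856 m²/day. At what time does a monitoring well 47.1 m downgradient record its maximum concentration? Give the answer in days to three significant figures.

For the 1D instantaneous-source solution, setting ∂C/∂t = 0 at fixed x gives v²t² + 2Dt − x² = 0, so t = (√(D² + v²x²) − D)/v².
√(D² + v²x²) = √(0.856² + 0.701² × 47.1²) = 33.03; v² = 0.491401.
t = (33.03 − 0.856)/0.491401 = 65.5 days (vs. the pure-advection estimate x/v = 67.2 d).

65.5 days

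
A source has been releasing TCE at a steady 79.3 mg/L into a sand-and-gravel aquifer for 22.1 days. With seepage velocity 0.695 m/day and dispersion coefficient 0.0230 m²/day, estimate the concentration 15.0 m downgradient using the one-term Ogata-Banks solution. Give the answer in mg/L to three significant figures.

50.7 mg/L

For a continuous step input, C/C₀ ≈ ½·erfc((x−vt)/(2√(Dt))).
vt = 0.695 × 22.1 = 15.3595 m and 2√(Dt) = 2√(0.0230 × 22.1) = 1.426 m.
Argument (x−vt)/(2√(Dt)) = (15.0 − 15.3595)/1.426 = -0.2521; ½·erfc(-0.2521) = 0.6393.
C = 79.3 × 0.6393 = 50.7 mg/L.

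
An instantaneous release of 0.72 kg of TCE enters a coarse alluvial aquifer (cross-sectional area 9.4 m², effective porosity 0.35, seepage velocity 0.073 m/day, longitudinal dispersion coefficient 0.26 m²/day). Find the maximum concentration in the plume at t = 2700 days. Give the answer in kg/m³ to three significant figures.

The peak of an instantaneous 1D plume sits at x = vt; there the Gaussian factor is 1 and C_max = M/(n_e·A·√(4πDt)), where n_e·A is the pore area the mass is dissolved in.
√(4πDt) = √(4π × 0.26 × 2700) = 93.92 m, so C_max = 0.72/(0.35 × 9.4 × 93.92) = 0.00233 kg/m³.

0.00233 kg/m³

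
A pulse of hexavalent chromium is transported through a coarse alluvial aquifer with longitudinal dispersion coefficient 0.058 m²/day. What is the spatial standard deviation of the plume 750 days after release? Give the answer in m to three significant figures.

9.33 m

Dispersive spreading gives a Gaussian with σ² = 2Dt; advection only shifts the center.
σ = √(2 × 0.058 × 750) = 9.33 m.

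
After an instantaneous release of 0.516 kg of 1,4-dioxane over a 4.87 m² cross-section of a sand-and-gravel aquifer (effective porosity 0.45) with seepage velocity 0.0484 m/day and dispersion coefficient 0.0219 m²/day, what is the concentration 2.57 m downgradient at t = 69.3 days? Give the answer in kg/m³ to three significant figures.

0.0487 kg/m³

For an instantaneous plane source, C(x,t) = M/(n_e·A·√(4πDt)) · exp(−(x−vt)²/(4Dt)), with n_e·A the pore (flow) area.
Plume center vt = 0.0484 × 69.3 = 3.35412 m, so the well at 2.57 m is 0.78412 m upgradient of the peak.
√(4πDt) = 4.367 m, giving peak height M/(n_e·A·√(4πDt)) = 0.516/(0.45 × 4.87 × 4.367) = 0.05392 kg/m³.
(x−vt)²/(4Dt) = (-0.78412)²/(4 × 0.0219 × 69.3) = 0.1013; exp(−0.1013) = 0.9037.
C = 0.05392 × 0.9037 = 0.0487 kg/m³.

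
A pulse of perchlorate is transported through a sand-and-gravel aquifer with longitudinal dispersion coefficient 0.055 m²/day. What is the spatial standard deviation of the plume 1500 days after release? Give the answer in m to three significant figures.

Dispersive spreading gives a Gaussian with σ² = 2Dt; advection only shifts the center.
σ = √(2 × 0.055 × 1500) = 12.8 m.

12.8 m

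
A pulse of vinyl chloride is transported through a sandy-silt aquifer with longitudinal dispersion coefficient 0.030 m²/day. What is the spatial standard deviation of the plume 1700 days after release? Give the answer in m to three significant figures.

10.1 m

Dispersive spreading gives a Gaussian with σ² = 2Dt; advection only shifts the center.
σ = √(2 × 0.030 × 1700) = 10.1 m.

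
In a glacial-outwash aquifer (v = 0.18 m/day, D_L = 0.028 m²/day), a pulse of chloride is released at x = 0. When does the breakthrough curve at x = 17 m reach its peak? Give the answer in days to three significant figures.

93.6 days

For the 1D instantaneous-source solution, setting ∂C/∂t = 0 at fixed x gives v²t² + 2Dt − x² = 0, so t = (√(D² + v²x²) − D)/v².
√(D² + v²x²) = √(0.028² + 0.18² × 17²) = 3.060; v² = 0.0324.
t = (3.060 − 0.028)/0.0324 = 93.6 days (vs. the pure-advection estimate x/v = 94.4 d).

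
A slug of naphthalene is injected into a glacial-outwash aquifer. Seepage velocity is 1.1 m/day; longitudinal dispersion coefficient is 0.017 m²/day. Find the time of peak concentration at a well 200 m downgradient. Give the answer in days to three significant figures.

182 days

For the 1D instantaneous-source solution, setting ∂C/∂t = 0 at fixed x gives v²t² + 2Dt − x² = 0, so t = (√(D² + v²x²) − D)/v².
√(D² + v²x²) = √(0.017² + 1.1² × 200²) = 220.0; v² = 1.21.
t = (220.0 − 0.017)/1.21 = 182 days (vs. the pure-advection estimate x/v = 182 d).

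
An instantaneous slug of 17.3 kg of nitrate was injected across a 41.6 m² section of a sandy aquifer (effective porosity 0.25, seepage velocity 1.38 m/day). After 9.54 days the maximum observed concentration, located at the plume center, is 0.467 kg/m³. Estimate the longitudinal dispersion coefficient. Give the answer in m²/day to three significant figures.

0.106 m²/day

At the plume center C_max = M/(n_e·A·√(4πDt)), so D = M²/(4πt·(n_e·A·C_max)²).
n_e·A·C_max = 0.25 × 41.6 × 0.467 = 4.857 kg/m.
D = 17.3²/(4π × 9.54 × 4.857²) = 0.106 m²/day.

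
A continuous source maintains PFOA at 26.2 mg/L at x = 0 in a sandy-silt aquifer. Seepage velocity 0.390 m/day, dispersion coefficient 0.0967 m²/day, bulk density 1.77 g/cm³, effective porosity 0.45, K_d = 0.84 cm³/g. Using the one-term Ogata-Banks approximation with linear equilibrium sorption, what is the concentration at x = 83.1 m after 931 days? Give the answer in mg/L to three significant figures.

Retardation factor R = 1 + ρ_b·K_d/n = 1 + 1.77 × 0.84/0.45 = 4.304.
Sorption retards both mechanisms: v_R = v/R = 0.09061 m/day, D_R = D/R = 0.02247 m²/day.
v_R·t = 0.09061 × 931 = 84.35791 m; 2√(D_R t) = 9.148 m; argument = (83.1 − 84.35791)/9.148 = -0.1375.
C = C₀ × ½·erfc(-0.1375) = 26.2 × 0.5771 = 15.1 mg/L.

15.1 mg/L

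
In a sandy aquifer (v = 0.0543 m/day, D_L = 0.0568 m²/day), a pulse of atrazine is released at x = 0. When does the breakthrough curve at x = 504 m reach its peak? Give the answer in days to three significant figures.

9260 days

For the 1D instantaneous-source solution, setting ∂C/∂t = 0 at fixed x gives v²t² + 2Dt − x² = 0, so t = (√(D² + v²x²) − D)/v².
√(D² + v²x²) = √(0.0568² + 0.0543² × 504²) = 27.37; v² = 0.00294849.
t = (27.37 − 0.0568)/0.00294849 = 9260 days (vs. the pure-advection estimate x/v = 9280 d).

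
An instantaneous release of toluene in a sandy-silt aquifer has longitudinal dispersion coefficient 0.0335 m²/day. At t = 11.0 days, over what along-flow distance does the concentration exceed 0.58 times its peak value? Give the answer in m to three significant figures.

The plume is Gaussian with σ = √(2Dt) = √(2 × 0.0335 × 11.0) = 0.8585 m.
C/C_peak = exp(−Δx²/(2σ²)) = 0.58 ⇒ Δx = σ·√(−2 ln 0.58) = 0.8585 × 1.044 = 0.8963 m.
Width = 2Δx = 1.79 m.

1.79 m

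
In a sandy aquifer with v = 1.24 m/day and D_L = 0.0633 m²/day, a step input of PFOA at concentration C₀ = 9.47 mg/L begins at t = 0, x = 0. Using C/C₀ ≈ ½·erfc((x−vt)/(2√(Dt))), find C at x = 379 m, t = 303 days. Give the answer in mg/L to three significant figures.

2.82 mg/L

For a continuous step input, C/C₀ ≈ ½·erfc((x−vt)/(2√(Dt))).
vt = 1.24 × 303 = 375.72 m and 2√(Dt) = 2√(0.0633 × 303) = 8.759 m.
Argument (x−vt)/(2√(Dt)) = (379 − 375.72)/8.759 = 0.3745; ½·erfc(0.3745) = 0.2982.
C = 9.47 × 0.2982 = 2.82 mg/L.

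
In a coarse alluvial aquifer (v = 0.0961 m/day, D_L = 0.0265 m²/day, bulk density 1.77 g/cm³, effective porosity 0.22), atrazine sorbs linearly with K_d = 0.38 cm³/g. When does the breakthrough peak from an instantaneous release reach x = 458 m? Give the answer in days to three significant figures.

19300 days

Retardation factor R = 1 + ρ_b·K_d/n = 1 + 1.77 × 0.38/0.22 = 4.057.
Sorption retards both mechanisms: v_R = v/R = 0.02369 m/day, D_R = D/R = 0.006532 m²/day.
Peak time from v_R²t² + 2D_R t − x² = 0: t = (√(D_R² + v_R²x²) − D_R)/v_R².
√(D_R² + v_R²x²) = √(0.006532² + 0.02369² × 458²) = 10.85; v_R² = 0.0005612.
t = (10.85 − 0.006532)/0.0005612 = 19300 days.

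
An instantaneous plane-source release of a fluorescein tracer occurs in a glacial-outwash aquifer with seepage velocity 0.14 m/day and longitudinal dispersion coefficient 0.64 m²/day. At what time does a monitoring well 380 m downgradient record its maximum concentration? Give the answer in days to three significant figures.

For the 1D instantaneous-source solution, setting ∂C/∂t = 0 at fixed x gives v²t² + 2Dt − x² = 0, so t = (√(D² + v²x²) − D)/v².
√(D² + v²x²) = √(0.64² + 0.14² × 380²) = 53.20; v² = 0.0196.
t = (53.20 − 0.64)/0.0196 = 2680 days (vs. the pure-advection estimate x/v = 2710 d).

2680 days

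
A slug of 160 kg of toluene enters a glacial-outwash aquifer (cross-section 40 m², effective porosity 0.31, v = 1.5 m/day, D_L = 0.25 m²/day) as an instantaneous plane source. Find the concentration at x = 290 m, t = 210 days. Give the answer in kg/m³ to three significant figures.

For an instantaneous plane source, C(x,t) = M/(n_e·A·√(4πDt)) · exp(−(x−vt)²/(4Dt)), with n_e·A the pore (flow) area.
Plume center vt = 1.5 × 210 = 315 m, so the well at 290 m is 25 m upgradient of the peak.
√(4πDt) = 25.69 m, giving peak height M/(n_e·A·√(4πDt)) = 160/(0.31 × 40 × 25.69) = 0.5023 kg/m³.
(x−vt)²/(4Dt) = (-25)²/(4 × 0.25 × 210) = 2.976; exp(−2.976) = 0.05100.
C = 0.5023 × 0.05100 = 0.0256 kg/m³.

0.0256 kg/m³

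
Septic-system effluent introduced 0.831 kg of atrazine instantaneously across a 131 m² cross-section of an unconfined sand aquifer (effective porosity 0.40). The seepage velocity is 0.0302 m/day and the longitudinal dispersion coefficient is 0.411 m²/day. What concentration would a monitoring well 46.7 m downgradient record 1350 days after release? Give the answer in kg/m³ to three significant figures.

For an instantaneous plane source, C(x,t) = M/(n_e·A·√(4πDt)) · exp(−(x−vt)²/(4Dt)), with n_e·A the pore (flow) area.
Plume center vt = 0.0302 × 1350 = 40.77 m, so the well at 46.7 m is 5.93 m downgradient of the peak.
√(4πDt) = 83.50 m, giving peak height M/(n_e·A·√(4πDt)) = 0.831/(0.40 × 131 × 83.50) = 0.0001899 kg/m³.
(x−vt)²/(4Dt) = (5.93)²/(4 × 0.411 × 1350) = 0.01584; exp(−0.01584) = 0.9843.
C = 0.0001899 × 0.9843 = 0.000187 kg/m³.

0.000187 kg/m³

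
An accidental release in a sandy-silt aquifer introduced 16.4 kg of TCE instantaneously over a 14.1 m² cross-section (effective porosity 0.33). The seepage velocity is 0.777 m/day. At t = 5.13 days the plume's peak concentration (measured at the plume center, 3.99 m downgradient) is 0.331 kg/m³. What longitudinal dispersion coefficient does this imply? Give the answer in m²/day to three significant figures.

1.76 m²/day

At the plume center C_max = M/(n_e·A·√(4πDt)), so D = M²/(4πt·(n_e·A·C_max)²).
n_e·A·C_max = 0.33 × 14.1 × 0.331 = 1.540 kg/m.
D = 16.4²/(4π × 5.13 × 1.540²) = 1.76 m²/day.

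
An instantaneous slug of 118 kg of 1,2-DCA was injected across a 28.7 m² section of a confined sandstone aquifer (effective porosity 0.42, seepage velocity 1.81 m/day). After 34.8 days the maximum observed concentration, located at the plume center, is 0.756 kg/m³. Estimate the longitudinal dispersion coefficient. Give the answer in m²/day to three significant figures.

At the plume center C_max = M/(n_e·A·√(4πDt)), so D = M²/(4πt·(n_e·A·C_max)²).
n_e·A·C_max = 0.42 × 28.7 × 0.756 = 9.113 kg/m.
D = 118²/(4π × 34.8 × 9.113²) = 0.383 m²/day.

0.383 m²/day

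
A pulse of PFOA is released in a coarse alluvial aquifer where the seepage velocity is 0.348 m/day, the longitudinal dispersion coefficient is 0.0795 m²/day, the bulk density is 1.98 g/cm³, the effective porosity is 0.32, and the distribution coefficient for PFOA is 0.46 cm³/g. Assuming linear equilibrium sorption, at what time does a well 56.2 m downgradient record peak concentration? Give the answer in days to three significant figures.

619 days

Retardation factor R = 1 + ρ_b·K_d/n = 1 + 1.98 × 0.46/0.32 = 3.846.
Sorption retards both mechanisms: v_R = v/R = 0.09048 m/day, D_R = D/R = 0.02067 m²/day.
Peak time from v_R²t² + 2D_R t − x² = 0: t = (√(D_R² + v_R²x²) − D_R)/v_R².
√(D_R² + v_R²x²) = √(0.02067² + 0.09048² × 56.2²) = 5.085; v_R² = 0.008187.
t = (5.085 − 0.02067)/0.008187 = 619 days.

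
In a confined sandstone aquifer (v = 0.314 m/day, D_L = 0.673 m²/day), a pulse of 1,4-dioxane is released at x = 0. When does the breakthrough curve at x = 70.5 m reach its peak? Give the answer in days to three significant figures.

For the 1D instantaneous-source solution, setting ∂C/∂t = 0 at fixed x gives v²t² + 2Dt − x² = 0, so t = (√(D² + v²x²) − D)/v².
√(D² + v²x²) = √(0.673² + 0.314² × 70.5²) = 22.15; v² = 0.098596.
t = (22.15 − 0.673)/0.098596 = 218 days (vs. the pure-advection estimate x/v = 225 d).

218 days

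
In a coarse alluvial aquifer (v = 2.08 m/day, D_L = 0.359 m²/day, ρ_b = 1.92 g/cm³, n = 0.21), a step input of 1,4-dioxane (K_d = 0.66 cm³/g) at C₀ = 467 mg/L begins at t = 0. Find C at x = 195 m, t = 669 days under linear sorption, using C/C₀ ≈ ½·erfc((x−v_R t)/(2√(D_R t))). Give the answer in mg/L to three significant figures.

296 mg/L

Retardation factor R = 1 + ρ_b·K_d/n = 1 + 1.92 × 0.66/0.21 = 7.034.
Sorption retards both mechanisms: v_R = v/R = 0.2957 m/day, D_R = D/R = 0.05104 m²/day.
v_R·t = 0.2957 × 669 = 197.8233 m; 2√(D_R t) = 11.69 m; argument = (195 − 197.8233)/11.69 = -0.2415.
C = C₀ × ½·erfc(-0.2415) = 467 × 0.6336 = 296 mg/L.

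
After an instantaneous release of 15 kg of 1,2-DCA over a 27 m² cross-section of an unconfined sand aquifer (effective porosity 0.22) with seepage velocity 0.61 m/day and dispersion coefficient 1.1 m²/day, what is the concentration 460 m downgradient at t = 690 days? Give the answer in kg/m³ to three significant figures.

For an instantaneous plane source, C(x,t) = M/(n_e·A·√(4πDt)) · exp(−(x−vt)²/(4Dt)), with n_e·A the pore (flow) area.
Plume center vt = 0.61 × 690 = 420.9 m, so the well at 460 m is 39.1 m downgradient of the peak.
√(4πDt) = 97.66 m, giving peak height M/(n_e·A·√(4πDt)) = 15/(0.22 × 27 × 97.66) = 0.02586 kg/m³.
(x−vt)²/(4Dt) = (39.1)²/(4 × 1.1 × 690) = 0.5036; exp(−0.5036) = 0.6044.
C = 0.02586 × 0.6044 = 0.0156 kg/m³.

0.0156 kg/m³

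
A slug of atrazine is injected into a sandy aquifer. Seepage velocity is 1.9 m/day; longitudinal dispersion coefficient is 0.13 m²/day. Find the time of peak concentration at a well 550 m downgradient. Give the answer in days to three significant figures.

For the 1D instantaneous-source solution, setting ∂C/∂t = 0 at fixed x gives v²t² + 2Dt − x² = 0, so t = (√(D² + v²x²) − D)/v².
√(D² + v²x²) = √(0.13² + 1.9² × 550²) = 1045; v² = 3.61.
t = (1045 − 0.13)/3.61 = 289 days (vs. the pure-advection estimate x/v = 289 d).

289 days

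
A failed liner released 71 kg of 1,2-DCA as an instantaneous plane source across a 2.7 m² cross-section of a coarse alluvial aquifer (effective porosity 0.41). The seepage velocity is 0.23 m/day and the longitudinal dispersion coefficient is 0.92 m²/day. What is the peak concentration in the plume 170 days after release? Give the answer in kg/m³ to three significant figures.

The peak of an instantaneous 1D plume sits at x = vt; there the Gaussian factor is 1 and C_max = M/(n_e·A·√(4πDt)), where n_e·A is the pore area the mass is dissolved in.
√(4πDt) = √(4π × 0.92 × 170) = 44.33 m, so C_max = 71/(0.41 × 2.7 × 44.33) = 1.45 kg/m³.

1.45 kg/m³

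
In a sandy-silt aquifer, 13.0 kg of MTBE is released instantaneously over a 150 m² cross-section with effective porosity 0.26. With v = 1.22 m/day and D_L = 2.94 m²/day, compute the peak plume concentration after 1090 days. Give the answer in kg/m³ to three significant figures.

The peak of an instantaneous 1D plume sits at x = vt; there the Gaussian factor is 1 and C_max = M/(n_e·A·√(4πDt)), where n_e·A is the pore area the mass is dissolved in.
√(4πDt) = √(4π × 2.94 × 1090) = 200.7 m, so C_max = 13.0/(0.26 × 150 × 200.7) = 0.00166 kg/m³.

0.00166 kg/m³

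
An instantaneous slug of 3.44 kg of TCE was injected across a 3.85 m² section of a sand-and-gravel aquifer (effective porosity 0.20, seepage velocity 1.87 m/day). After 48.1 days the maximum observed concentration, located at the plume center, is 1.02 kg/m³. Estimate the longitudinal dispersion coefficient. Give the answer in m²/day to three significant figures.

0.0317 m²/day

At the plume center C_max = M/(n_e·A·√(4πDt)), so D = M²/(4πt·(n_e·A·C_max)²).
n_e·A·C_max = 0.20 × 3.85 × 1.02 = 0.7854 kg/m.
D = 3.44²/(4π × 48.1 × 0.7854²) = 0.0317 m²/day.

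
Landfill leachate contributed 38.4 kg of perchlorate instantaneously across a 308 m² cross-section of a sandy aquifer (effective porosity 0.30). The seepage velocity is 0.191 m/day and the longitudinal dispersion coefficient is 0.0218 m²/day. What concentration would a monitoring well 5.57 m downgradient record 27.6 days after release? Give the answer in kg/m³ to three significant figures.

For an instantaneous plane source, C(x,t) = M/(n_e·A·√(4πDt)) · exp(−(x−vt)²/(4Dt)), with n_e·A the pore (flow) area.
Plume center vt = 0.191 × 27.6 = 5.2716 m, so the well at 5.57 m is 0.2984 m downgradient of the peak.
√(4πDt) = 2.750 m, giving peak height M/(n_e·A·√(4πDt)) = 38.4/(0.30 × 308 × 2.750) = 0.1511 kg/m³.
(x−vt)²/(4Dt) = (0.2984)²/(4 × 0.0218 × 27.6) = 0.03700; exp(−0.03700) = 0.9637.
C = 0.1511 × 0.9637 = 0.146 kg/m³.

0.146 kg/m³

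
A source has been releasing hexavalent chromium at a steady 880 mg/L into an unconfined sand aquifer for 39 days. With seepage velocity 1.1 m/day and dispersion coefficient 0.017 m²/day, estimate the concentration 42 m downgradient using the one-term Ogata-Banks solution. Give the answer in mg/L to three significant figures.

For a continuous step input, C/C₀ ≈ ½·erfc((x−vt)/(2√(Dt))).
vt = 1.1 × 39 = 42.9 m and 2√(Dt) = 2√(0.017 × 39) = 1.628 m.
Argument (x−vt)/(2√(Dt)) = (42 − 42.9)/1.628 = -0.5528; ½·erfc(-0.5528) = 0.7828.
C = 880 × 0.7828 = 689 mg/L.

689 mg/L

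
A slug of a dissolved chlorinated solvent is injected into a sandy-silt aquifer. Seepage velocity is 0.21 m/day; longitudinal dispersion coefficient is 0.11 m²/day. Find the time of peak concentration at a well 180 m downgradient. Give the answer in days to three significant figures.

855 days

For the 1D instantaneous-source solution, setting ∂C/∂t = 0 at fixed x gives v²t² + 2Dt − x² = 0, so t = (√(D² + v²x²) − D)/v².
√(D² + v²x²) = √(0.11² + 0.21² × 180²) = 37.80; v² = 0.0441.
t = (37.80 − 0.11)/0.0441 = 855 days (vs. the pure-advection estimate x/v = 857 d).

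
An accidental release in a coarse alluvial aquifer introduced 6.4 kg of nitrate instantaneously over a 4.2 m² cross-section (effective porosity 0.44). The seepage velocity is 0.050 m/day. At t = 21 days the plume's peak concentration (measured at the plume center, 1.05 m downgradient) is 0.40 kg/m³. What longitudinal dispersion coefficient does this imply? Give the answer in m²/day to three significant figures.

0.284 m²/day

At the plume center C_max = M/(n_e·A·√(4πDt)), so D = M²/(4πt·(n_e·A·C_max)²).
n_e·A·C_max = 0.44 × 4.2 × 0.40 = 0.7392 kg/m.
D = 6.4²/(4π × 21 × 0.7392²) = 0.284 m²/day.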